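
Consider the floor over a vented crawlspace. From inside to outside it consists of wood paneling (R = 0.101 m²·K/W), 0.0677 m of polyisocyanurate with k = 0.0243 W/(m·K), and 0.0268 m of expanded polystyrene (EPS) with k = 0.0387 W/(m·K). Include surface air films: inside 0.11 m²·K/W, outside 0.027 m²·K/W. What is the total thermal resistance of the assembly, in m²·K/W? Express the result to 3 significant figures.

0.0677/0.0243 = 2.786
0.0268/0.0387 = 0.6925
R_total = 0.11 + 0.101 + 2.786 + 0.6925 + 0.027 = 3.717 m²·K/W

3.72 m²·K/W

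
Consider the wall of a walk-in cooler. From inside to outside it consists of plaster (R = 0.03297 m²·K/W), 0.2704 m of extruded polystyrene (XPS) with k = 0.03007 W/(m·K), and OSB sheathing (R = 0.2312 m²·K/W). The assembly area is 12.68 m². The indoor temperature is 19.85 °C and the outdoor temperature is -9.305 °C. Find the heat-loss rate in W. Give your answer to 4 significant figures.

0.2704/0.03007 = 8.9924
R_total = 0.03297 + 8.9924 + 0.2312 = 9.2565 m²·K/W
Q = A·ΔT/R = 12.68 × (19.85 − (-9.305)) / 9.2565 = 39.938 W

39.94 W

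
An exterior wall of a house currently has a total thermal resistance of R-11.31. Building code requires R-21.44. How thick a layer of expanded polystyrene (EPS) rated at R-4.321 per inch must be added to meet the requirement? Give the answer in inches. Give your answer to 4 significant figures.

ΔR = 21.44 − 11.31 = 10.13 ft²·°F·h/BTU
L = ΔR / (R/in) = 10.13/4.321 = 2.3444 in

2.344 in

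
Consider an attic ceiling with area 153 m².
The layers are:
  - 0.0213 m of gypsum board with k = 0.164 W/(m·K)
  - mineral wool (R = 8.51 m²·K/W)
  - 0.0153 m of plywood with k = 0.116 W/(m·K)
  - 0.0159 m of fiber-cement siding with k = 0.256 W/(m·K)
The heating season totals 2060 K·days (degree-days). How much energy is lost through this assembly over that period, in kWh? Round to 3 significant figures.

0.0213/0.164 = 0.1299
0.0153/0.116 = 0.1319
0.0159/0.256 = 0.06211
R_total = 0.1299 + 8.51 + 0.1319 + 0.06211 = 8.834 m²·K/W
E = A × HDD × 24 / R / 1000 = 153 × 2060 × 24 / 8.834 / 1000 = 856.3 kWh

856 kWh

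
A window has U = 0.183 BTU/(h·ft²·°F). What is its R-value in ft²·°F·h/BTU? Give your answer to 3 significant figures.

5.46 ft²·°F·h/BTU

R = 1/U = 1/0.183 = 5.464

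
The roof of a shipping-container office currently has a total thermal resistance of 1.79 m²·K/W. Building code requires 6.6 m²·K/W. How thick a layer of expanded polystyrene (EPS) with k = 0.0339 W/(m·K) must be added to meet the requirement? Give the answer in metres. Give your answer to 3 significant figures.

ΔR = 6.6 − 1.79 = 4.81 m²·K/W
L = ΔR × k = 4.81 × 0.0339 = 0.1631 m

0.163 m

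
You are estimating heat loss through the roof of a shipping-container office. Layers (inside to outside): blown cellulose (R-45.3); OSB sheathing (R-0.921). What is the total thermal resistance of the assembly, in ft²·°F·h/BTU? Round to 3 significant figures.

46.2 ft²·°F·h/BTU

R_total = 45.3 + 0.921 = 46.22 ft²·°F·h/BTU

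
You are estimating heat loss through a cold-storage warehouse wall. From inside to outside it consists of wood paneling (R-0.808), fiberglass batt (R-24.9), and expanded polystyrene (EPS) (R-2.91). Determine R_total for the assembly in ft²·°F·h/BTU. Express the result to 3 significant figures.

R_total = 0.808 + 24.9 + 2.91 = 28.62 ft²·°F·h/BTU

28.6 ft²·°F·h/BTU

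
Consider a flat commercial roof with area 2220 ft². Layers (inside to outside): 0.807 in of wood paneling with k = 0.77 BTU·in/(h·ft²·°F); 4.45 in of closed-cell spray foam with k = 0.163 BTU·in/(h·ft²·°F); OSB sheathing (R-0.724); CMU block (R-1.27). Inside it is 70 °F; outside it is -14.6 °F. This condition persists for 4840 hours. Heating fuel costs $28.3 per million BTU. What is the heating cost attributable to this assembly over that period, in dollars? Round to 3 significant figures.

848 dollars

0.807/0.77 = 1.048
4.45/0.163 = 27.3
R_total = 1.048 + 27.3 + 0.724 + 1.27 = 30.34 ft²·°F·h/BTU
Q = 2220 × (70 − (-14.6)) / 30.34 = 6190 BTU/h
E = 6190 × 4840 = 29960000 BTU
Cost = 29960000/10⁶ × 28.3 = $847.8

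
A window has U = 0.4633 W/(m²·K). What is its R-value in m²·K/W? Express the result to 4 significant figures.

R = 1/U = 1/0.4633 = 2.1584

2.158 m²·K/W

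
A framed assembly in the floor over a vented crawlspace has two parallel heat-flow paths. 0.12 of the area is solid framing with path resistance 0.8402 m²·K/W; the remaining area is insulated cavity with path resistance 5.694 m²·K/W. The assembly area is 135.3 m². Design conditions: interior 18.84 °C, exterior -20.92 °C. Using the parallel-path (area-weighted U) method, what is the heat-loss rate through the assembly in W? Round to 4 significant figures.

1600 W

U_eff = 0.88/5.694 + 0.12/0.8402 = 0.15455 + 0.14282 = 0.29737
R_eff = 1/U_eff = 3.3628 m²·K/W
Q = 135.3 × (18.84 − (-20.92)) / 3.3628 = 1599.7 W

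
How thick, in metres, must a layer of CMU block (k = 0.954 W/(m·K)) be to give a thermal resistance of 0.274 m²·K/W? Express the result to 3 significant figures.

0.261 m

L = R·k = 0.274 × 0.954 = 0.2614 m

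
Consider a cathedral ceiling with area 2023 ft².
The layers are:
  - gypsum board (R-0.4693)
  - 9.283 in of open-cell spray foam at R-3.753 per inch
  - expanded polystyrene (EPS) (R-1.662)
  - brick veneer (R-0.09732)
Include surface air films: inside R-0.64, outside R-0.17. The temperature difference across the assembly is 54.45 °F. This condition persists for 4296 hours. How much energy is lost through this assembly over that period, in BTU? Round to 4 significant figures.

12490000 BTU

9.283 × 3.753 = 34.839
R_total = 0.64 + 0.4693 + 34.839 + 1.662 + 0.09732 + 0.17 = 37.878 ft²·°F·h/BTU
Q = 2023 × 54.45 / 37.878 = 2908.1 BTU/h
E = 2908.1 × 4296 = 12493000 BTU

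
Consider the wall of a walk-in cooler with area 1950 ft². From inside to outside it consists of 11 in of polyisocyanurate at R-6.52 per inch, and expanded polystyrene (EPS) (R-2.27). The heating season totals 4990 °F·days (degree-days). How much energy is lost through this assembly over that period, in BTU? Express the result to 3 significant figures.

3160000 BTU

11 × 6.52 = 71.72
R_total = 71.72 + 2.27 = 73.99 ft²·°F·h/BTU
E = A × HDD × 24 / R = 1950 × 4990 × 24 / 73.99 = 3156000 BTU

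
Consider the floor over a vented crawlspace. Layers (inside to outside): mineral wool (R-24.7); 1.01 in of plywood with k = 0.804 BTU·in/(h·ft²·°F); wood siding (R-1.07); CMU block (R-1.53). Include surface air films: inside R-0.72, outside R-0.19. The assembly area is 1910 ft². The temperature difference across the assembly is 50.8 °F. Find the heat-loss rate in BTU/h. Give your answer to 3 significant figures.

3290 BTU/h

1.01/0.804 = 1.256
R_total = 0.72 + 24.7 + 1.256 + 1.07 + 1.53 + 0.19 = 29.47 ft²·°F·h/BTU
Q = A·ΔT/R = 1910 × 50.8 / 29.47 = 3293 BTU/h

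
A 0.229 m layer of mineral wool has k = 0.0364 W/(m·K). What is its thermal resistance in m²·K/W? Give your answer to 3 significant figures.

6.29 m²·K/W

R = L/k = 0.229/0.0364 = 6.291 m²·K/W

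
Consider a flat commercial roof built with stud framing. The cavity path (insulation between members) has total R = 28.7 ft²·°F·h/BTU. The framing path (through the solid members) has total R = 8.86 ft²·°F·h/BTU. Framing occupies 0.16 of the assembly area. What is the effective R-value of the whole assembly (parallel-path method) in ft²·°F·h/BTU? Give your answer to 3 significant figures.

21.1 ft²·°F·h/BTU

U_eff = 0.84/28.7 + 0.16/8.86 = 0.02927 + 0.01806 = 0.04733
R_eff = 1/U_eff = 21.13 ft²·°F·h/BTU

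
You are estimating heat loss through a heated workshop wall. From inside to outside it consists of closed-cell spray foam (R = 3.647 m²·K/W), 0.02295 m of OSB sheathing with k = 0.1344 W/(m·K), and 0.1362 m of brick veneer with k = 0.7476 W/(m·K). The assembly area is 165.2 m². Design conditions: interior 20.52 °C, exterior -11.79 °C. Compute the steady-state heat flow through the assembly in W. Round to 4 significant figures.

1334 W

0.02295/0.1344 = 0.17076
0.1362/0.7476 = 0.18218
R_total = 3.647 + 0.17076 + 0.18218 = 3.9999 m²·K/W
Q = A·ΔT/R = 165.2 × (20.52 − (-11.79)) / 3.9999 = 1334.4 W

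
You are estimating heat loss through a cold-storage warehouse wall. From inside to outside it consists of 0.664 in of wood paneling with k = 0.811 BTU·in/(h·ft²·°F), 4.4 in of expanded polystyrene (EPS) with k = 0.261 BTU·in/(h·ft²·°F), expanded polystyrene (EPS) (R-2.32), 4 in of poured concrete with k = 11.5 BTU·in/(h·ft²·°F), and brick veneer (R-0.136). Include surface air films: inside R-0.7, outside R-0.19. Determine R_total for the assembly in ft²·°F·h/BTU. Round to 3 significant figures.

21.4 ft²·°F·h/BTU

0.664/0.811 = 0.8187
4.4/0.261 = 16.86
4/11.5 = 0.3478
R_total = 0.7 + 0.8187 + 16.86 + 2.32 + 0.3478 + 0.136 + 0.19 = 21.37 ft²·°F·h/BTU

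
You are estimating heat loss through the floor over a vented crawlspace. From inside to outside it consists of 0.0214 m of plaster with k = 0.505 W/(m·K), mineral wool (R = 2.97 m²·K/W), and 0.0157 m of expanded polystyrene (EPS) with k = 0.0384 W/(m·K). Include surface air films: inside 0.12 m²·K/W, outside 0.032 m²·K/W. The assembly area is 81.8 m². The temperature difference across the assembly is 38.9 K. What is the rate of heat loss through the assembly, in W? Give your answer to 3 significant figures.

891 W

0.0214/0.505 = 0.04238
0.0157/0.0384 = 0.4089
R_total = 0.12 + 0.04238 + 2.97 + 0.4089 + 0.032 = 3.573 m²·K/W
Q = A·ΔT/R = 81.8 × 38.9 / 3.573 = 890.5 W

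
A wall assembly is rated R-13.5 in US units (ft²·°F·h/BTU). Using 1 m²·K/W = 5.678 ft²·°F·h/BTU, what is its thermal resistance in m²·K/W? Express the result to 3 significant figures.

R_SI = 13.5/5.678 = 2.378

2.38 m²·K/W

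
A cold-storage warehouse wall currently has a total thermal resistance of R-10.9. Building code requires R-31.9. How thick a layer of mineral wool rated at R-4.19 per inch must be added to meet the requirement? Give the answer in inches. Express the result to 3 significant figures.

5.01 in

ΔR = 31.9 − 10.9 = 21 ft²·°F·h/BTU
L = ΔR / (R/in) = 21/4.19 = 5.012 in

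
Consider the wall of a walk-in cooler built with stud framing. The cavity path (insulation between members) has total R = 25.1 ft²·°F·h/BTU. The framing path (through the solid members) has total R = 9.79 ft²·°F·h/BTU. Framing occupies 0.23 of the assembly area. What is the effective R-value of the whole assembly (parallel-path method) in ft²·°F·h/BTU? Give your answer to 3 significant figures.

18.5 ft²·°F·h/BTU

U_eff = 0.77/25.1 + 0.23/9.79 = 0.03068 + 0.02349 = 0.05417
R_eff = 1/U_eff = 18.46 ft²·°F·h/BTU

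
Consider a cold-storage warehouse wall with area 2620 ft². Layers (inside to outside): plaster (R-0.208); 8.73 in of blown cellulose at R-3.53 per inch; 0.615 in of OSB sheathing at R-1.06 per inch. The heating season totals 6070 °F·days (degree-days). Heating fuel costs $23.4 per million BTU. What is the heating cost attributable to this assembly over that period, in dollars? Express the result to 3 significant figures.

282 dollars

8.73 × 3.53 = 30.82
0.615 × 1.06 = 0.6519
R_total = 0.208 + 30.82 + 0.6519 = 31.68 ft²·°F·h/BTU
E = A × HDD × 24 / R = 2620 × 6070 × 24 / 31.68 = 12050000 BTU
Cost = 12050000/10⁶ × 23.4 = $282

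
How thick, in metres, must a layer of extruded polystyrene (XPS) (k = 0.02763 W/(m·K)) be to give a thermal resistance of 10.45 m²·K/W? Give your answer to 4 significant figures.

L = R·k = 10.45 × 0.02763 = 0.28873 m

0.2887 m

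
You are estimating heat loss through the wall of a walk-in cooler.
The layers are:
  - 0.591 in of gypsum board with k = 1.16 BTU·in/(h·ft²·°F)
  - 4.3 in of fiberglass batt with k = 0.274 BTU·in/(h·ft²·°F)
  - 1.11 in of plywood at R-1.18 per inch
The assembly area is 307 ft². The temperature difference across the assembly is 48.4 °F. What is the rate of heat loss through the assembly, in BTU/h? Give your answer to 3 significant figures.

0.591/1.16 = 0.5095
4.3/0.274 = 15.69
1.11 × 1.18 = 1.31
R_total = 0.5095 + 15.69 + 1.31 = 17.51 ft²·°F·h/BTU
Q = A·ΔT/R = 307 × 48.4 / 17.51 = 848.5 BTU/h

848 BTU/h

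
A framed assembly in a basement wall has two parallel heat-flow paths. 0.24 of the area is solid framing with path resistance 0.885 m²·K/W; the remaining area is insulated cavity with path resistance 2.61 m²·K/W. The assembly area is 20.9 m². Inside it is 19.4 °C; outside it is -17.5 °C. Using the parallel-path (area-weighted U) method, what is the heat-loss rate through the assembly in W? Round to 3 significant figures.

434 W

U_eff = 0.76/2.61 + 0.24/0.885 = 0.2912 + 0.2712 = 0.5624
R_eff = 1/U_eff = 1.778 m²·K/W
Q = 20.9 × (19.4 − (-17.5)) / 1.778 = 433.7 W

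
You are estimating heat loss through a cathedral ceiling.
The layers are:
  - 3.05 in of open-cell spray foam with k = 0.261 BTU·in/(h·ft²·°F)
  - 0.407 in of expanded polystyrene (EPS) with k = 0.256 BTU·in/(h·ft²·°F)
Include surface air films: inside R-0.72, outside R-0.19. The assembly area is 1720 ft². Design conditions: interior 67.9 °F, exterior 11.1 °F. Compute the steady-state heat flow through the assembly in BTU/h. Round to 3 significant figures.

6890 BTU/h

3.05/0.261 = 11.69
0.407/0.256 = 1.59
R_total = 0.72 + 11.69 + 1.59 + 0.19 = 14.19 ft²·°F·h/BTU
Q = A·ΔT/R = 1720 × (67.9 − 11.1) / 14.19 = 6887 BTU/h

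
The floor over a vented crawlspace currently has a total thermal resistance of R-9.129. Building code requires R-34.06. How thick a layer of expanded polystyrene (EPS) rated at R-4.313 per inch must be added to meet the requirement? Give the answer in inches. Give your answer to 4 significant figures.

ΔR = 34.06 − 9.129 = 24.931 ft²·°F·h/BTU
L = ΔR / (R/in) = 24.931/4.313 = 5.7804 in

5.780 in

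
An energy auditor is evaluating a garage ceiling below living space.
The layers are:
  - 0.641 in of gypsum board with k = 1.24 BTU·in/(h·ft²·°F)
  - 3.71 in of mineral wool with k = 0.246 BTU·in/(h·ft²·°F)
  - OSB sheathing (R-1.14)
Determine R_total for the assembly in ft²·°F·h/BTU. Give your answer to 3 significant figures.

0.641/1.24 = 0.5169
3.71/0.246 = 15.08
R_total = 0.5169 + 15.08 + 1.14 = 16.74 ft²·°F·h/BTU

16.7 ft²·°F·h/BTU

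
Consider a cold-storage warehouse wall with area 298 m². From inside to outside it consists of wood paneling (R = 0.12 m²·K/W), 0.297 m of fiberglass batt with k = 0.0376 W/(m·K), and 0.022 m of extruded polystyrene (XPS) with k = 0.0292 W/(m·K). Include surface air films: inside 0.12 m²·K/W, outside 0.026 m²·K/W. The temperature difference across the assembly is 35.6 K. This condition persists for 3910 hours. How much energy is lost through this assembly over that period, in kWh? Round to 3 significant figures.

4650 kWh

0.297/0.0376 = 7.899
0.022/0.0292 = 0.7534
R_total = 0.12 + 0.12 + 7.899 + 0.7534 + 0.026 = 8.918 m²·K/W
Q = 298 × 35.6 / 8.918 = 1190 W
E = 1190 W × 3910 h / 1000 = 4651 kWh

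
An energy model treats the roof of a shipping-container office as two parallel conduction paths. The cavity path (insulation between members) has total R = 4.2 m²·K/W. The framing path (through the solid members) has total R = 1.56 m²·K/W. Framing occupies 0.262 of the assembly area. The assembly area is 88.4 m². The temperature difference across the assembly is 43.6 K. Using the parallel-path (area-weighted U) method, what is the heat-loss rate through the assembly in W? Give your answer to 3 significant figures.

U_eff = 0.738/4.2 + 0.262/1.56 = 0.1757 + 0.1679 = 0.3437
R_eff = 1/U_eff = 2.91 m²·K/W
Q = 88.4 × 43.6 / 2.91 = 1325 W

1320 W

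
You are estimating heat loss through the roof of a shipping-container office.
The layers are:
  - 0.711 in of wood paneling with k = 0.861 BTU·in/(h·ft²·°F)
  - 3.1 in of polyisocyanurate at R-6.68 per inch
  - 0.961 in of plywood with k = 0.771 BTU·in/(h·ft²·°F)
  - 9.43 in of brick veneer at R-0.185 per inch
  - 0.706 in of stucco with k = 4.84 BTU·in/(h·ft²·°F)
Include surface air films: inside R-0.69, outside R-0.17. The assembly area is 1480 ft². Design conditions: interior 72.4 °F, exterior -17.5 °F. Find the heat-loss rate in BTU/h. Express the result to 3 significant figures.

0.711/0.861 = 0.8258
3.1 × 6.68 = 20.71
0.961/0.771 = 1.246
9.43 × 0.185 = 1.745
0.706/4.84 = 0.1459
R_total = 0.69 + 0.8258 + 20.71 + 1.246 + 1.745 + 0.1459 + 0.17 = 25.53 ft²·°F·h/BTU
Q = A·ΔT/R = 1480 × (72.4 − (-17.5)) / 25.53 = 5211 BTU/h

5210 BTU/h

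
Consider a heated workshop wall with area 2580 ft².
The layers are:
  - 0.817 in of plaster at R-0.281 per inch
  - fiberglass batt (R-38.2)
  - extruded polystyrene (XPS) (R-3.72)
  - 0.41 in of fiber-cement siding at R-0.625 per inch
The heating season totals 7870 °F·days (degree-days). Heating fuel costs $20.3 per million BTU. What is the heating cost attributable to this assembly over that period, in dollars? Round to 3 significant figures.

233 dollars

0.817 × 0.281 = 0.2296
0.41 × 0.625 = 0.2562
R_total = 0.2296 + 38.2 + 3.72 + 0.2562 = 42.41 ft²·°F·h/BTU
E = A × HDD × 24 / R = 2580 × 7870 × 24 / 42.41 = 11490000 BTU
Cost = 11490000/10⁶ × 20.3 = $233.3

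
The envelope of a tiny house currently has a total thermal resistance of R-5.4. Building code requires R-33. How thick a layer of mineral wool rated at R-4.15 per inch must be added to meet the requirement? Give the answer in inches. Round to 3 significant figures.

ΔR = 33 − 5.4 = 27.6 ft²·°F·h/BTU
L = ΔR / (R/in) = 27.6/4.15 = 6.651 in

6.65 in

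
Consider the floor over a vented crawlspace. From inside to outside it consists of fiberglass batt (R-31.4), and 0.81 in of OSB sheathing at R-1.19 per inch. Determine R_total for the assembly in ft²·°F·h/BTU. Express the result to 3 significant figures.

32.4 ft²·°F·h/BTU

0.81 × 1.19 = 0.9639
R_total = 31.4 + 0.9639 = 32.36 ft²·°F·h/BTU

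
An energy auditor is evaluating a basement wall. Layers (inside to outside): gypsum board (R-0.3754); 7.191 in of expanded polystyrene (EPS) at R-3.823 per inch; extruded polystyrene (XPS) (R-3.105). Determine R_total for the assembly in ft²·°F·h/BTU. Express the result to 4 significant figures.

7.191 × 3.823 = 27.491
R_total = 0.3754 + 27.491 + 3.105 = 30.972 ft²·°F·h/BTU

30.97 ft²·°F·h/BTU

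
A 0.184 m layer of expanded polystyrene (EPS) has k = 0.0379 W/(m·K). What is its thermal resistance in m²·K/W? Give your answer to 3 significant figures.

R = L/k = 0.184/0.0379 = 4.855 m²·K/W

4.85 m²·K/W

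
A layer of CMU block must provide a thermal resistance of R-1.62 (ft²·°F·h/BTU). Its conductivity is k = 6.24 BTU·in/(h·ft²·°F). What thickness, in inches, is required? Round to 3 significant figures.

L = R × k = 1.62 × 6.24 = 10.11 in

10.1 in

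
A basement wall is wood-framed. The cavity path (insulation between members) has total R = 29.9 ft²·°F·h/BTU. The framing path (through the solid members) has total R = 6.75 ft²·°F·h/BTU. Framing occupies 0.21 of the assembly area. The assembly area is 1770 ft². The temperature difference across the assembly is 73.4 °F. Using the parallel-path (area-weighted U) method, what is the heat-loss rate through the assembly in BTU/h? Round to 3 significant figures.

U_eff = 0.79/29.9 + 0.21/6.75 = 0.02642 + 0.03111 = 0.05753
R_eff = 1/U_eff = 17.38 ft²·°F·h/BTU
Q = 1770 × 73.4 / 17.38 = 7475 BTU/h

7470 BTU/h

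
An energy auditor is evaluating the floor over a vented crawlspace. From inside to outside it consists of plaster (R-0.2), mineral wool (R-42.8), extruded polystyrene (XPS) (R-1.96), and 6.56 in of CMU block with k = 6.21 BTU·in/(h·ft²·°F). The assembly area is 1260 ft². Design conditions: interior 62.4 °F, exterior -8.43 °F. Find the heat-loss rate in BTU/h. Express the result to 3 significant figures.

6.56/6.21 = 1.056
R_total = 0.2 + 42.8 + 1.96 + 1.056 = 46.02 ft²·°F·h/BTU
Q = A·ΔT/R = 1260 × (62.4 − (-8.43)) / 46.02 = 1939 BTU/h

1940 BTU/h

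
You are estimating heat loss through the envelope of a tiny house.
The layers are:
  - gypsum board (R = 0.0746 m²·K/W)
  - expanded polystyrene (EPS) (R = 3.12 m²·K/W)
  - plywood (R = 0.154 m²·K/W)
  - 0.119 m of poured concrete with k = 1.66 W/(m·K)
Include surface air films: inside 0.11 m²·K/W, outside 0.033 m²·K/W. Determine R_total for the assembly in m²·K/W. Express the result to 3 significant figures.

0.119/1.66 = 0.07169
R_total = 0.11 + 0.0746 + 3.12 + 0.154 + 0.07169 + 0.033 = 3.563 m²·K/W

3.56 m²·K/W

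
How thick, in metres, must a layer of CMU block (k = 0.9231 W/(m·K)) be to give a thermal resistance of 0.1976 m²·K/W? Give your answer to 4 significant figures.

L = R·k = 0.1976 × 0.9231 = 0.1824 m

0.1824 m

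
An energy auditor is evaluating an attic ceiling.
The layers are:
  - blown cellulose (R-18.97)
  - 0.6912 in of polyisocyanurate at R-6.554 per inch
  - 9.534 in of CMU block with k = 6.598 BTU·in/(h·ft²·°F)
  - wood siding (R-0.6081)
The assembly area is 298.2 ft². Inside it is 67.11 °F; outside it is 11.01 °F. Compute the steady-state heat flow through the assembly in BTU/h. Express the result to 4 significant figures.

0.6912 × 6.554 = 4.5301
9.534/6.598 = 1.445
R_total = 18.97 + 4.5301 + 1.445 + 0.6081 = 25.553 ft²·°F·h/BTU
Q = A·ΔT/R = 298.2 × (67.11 − 11.01) / 25.553 = 654.67 BTU/h

654.7 BTU/h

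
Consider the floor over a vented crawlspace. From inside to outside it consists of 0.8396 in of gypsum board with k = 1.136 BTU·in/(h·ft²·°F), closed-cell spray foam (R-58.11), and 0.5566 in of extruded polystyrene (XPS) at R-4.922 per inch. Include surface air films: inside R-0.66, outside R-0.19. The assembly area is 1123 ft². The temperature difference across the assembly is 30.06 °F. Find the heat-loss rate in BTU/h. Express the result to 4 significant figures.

0.8396/1.136 = 0.73908
0.5566 × 4.922 = 2.7396
R_total = 0.66 + 0.73908 + 58.11 + 2.7396 + 0.19 = 62.439 ft²·°F·h/BTU
Q = A·ΔT/R = 1123 × 30.06 / 62.439 = 540.65 BTU/h

540.6 BTU/h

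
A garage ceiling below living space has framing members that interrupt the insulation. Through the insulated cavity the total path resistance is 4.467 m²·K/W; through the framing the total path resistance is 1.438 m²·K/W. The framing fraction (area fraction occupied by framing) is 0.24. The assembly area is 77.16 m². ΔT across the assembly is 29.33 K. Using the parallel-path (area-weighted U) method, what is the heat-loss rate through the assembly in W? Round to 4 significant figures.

U_eff = 0.76/4.467 + 0.24/1.438 = 0.17014 + 0.1669 = 0.33704
R_eff = 1/U_eff = 2.9671 m²·K/W
Q = 77.16 × 29.33 / 2.9671 = 762.74 W

762.7 W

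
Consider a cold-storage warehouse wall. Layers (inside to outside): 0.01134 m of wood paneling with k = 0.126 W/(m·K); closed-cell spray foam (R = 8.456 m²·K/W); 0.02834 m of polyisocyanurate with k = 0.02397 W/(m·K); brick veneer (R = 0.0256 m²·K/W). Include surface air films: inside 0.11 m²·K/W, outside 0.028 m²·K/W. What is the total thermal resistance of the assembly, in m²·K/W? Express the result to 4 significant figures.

9.892 m²·K/W

0.01134/0.126 = 0.09
0.02834/0.02397 = 1.1823
R_total = 0.11 + 0.09 + 8.456 + 1.1823 + 0.0256 + 0.028 = 9.8919 m²·K/W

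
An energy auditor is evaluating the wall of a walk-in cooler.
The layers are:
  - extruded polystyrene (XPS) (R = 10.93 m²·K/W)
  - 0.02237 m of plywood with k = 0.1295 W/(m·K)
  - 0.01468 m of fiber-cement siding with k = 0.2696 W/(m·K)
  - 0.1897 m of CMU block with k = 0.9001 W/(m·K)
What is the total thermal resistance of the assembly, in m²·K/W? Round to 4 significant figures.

11.37 m²·K/W

0.02237/0.1295 = 0.17274
0.01468/0.2696 = 0.054451
0.1897/0.9001 = 0.21075
R_total = 10.93 + 0.17274 + 0.054451 + 0.21075 = 11.368 m²·K/W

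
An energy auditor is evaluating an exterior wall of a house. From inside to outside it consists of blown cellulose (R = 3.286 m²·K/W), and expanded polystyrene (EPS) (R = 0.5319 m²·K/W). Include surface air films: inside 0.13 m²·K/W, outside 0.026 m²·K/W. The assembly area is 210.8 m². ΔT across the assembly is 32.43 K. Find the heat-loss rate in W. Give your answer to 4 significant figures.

1720 W

R_total = 0.13 + 3.286 + 0.5319 + 0.026 = 3.9739 m²·K/W
Q = A·ΔT/R = 210.8 × 32.43 / 3.9739 = 1720.3 W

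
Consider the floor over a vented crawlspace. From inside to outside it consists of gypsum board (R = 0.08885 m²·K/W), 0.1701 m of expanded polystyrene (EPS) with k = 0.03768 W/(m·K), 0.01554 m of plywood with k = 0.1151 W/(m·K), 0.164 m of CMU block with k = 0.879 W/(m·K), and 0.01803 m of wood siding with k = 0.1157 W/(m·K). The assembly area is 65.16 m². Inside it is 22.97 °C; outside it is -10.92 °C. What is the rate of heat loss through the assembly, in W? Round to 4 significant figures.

434.6 W

0.1701/0.03768 = 4.5143
0.01554/0.1151 = 0.13501
0.164/0.879 = 0.18658
0.01803/0.1157 = 0.15583
R_total = 0.08885 + 4.5143 + 0.13501 + 0.18658 + 0.15583 = 5.0806 m²·K/W
Q = A·ΔT/R = 65.16 × (22.97 − (-10.92)) / 5.0806 = 434.65 W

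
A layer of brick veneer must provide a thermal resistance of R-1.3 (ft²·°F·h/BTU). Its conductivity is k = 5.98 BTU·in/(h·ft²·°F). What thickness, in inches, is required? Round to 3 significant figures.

7.77 in

L = R × k = 1.3 × 5.98 = 7.774 in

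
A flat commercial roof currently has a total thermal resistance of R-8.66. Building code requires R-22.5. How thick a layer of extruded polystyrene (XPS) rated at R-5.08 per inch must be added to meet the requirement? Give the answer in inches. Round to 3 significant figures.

ΔR = 22.5 − 8.66 = 13.84 ft²·°F·h/BTU
L = ΔR / (R/in) = 13.84/5.08 = 2.724 in

2.72 in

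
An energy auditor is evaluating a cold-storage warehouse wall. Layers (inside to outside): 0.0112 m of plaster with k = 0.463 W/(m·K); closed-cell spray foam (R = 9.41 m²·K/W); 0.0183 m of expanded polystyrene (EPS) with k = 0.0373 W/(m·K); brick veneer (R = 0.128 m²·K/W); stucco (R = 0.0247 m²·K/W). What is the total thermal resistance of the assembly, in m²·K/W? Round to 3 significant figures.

10.1 m²·K/W

0.0112/0.463 = 0.02419
0.0183/0.0373 = 0.4906
R_total = 0.02419 + 9.41 + 0.4906 + 0.128 + 0.0247 = 10.08 m²·K/W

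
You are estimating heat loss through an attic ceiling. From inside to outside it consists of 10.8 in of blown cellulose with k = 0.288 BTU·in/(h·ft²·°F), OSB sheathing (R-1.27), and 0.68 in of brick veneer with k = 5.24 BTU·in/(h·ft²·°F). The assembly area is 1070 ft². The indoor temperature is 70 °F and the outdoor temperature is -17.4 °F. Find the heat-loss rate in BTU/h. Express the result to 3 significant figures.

2400 BTU/h

10.8/0.288 = 37.5
0.68/5.24 = 0.1298
R_total = 37.5 + 1.27 + 0.1298 = 38.9 ft²·°F·h/BTU
Q = A·ΔT/R = 1070 × (70 − (-17.4)) / 38.9 = 2404 BTU/h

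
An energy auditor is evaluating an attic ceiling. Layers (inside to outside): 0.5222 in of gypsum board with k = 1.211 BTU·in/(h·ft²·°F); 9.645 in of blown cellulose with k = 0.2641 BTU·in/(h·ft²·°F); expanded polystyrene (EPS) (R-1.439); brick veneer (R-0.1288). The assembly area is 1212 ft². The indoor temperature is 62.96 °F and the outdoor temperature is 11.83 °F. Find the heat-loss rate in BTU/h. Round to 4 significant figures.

0.5222/1.211 = 0.43121
9.645/0.2641 = 36.52
R_total = 0.43121 + 36.52 + 1.439 + 0.1288 = 38.519 ft²·°F·h/BTU
Q = A·ΔT/R = 1212 × (62.96 − 11.83) / 38.519 = 1608.8 BTU/h

1609 BTU/h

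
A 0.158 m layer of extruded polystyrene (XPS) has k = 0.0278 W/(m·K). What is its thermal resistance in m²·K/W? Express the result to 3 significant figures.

5.68 m²·K/W

R = L/k = 0.158/0.0278 = 5.683 m²·K/W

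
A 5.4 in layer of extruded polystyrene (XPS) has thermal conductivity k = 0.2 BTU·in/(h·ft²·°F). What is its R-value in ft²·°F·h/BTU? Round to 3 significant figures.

27.0 ft²·°F·h/BTU

R = L/k = 5.4/0.2 = 27 ft²·°F·h/BTU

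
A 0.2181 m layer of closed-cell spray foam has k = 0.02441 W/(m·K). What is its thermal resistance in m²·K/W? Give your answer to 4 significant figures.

R = L/k = 0.2181/0.02441 = 8.9349 m²·K/W

8.935 m²·K/W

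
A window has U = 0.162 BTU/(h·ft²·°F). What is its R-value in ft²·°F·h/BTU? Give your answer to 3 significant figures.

6.17 ft²·°F·h/BTU

R = 1/U = 1/0.162 = 6.173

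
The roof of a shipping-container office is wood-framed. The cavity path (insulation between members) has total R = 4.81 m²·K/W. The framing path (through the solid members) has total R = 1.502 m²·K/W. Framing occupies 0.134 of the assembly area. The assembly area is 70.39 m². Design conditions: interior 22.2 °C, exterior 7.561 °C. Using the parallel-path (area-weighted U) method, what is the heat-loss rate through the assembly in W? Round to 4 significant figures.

U_eff = 0.866/4.81 + 0.134/1.502 = 0.18004 + 0.089214 = 0.26926
R_eff = 1/U_eff = 3.7139 m²·K/W
Q = 70.39 × (22.2 − 7.561) / 3.7139 = 277.45 W

277.5 W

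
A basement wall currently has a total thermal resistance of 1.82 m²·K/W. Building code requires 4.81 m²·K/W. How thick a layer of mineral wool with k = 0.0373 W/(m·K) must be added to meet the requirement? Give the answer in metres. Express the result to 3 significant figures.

0.112 m

ΔR = 4.81 − 1.82 = 2.99 m²·K/W
L = ΔR × k = 2.99 × 0.0373 = 0.1115 m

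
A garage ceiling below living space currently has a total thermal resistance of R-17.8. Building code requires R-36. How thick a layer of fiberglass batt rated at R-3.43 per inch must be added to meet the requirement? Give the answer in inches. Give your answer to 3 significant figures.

5.31 in

ΔR = 36 − 17.8 = 18.2 ft²·°F·h/BTU
L = ΔR / (R/in) = 18.2/3.43 = 5.306 in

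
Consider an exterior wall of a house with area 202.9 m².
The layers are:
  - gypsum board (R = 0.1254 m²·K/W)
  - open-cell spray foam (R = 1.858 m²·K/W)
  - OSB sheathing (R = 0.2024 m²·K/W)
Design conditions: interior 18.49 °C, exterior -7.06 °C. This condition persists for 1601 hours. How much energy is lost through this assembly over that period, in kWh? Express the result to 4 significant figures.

R_total = 0.1254 + 1.858 + 0.2024 = 2.1858 m²·K/W
Q = 202.9 × (18.49 − (-7.06)) / 2.1858 = 2371.7 W
E = 2371.7 W × 1601 h / 1000 = 3797.1 kWh

3797 kWh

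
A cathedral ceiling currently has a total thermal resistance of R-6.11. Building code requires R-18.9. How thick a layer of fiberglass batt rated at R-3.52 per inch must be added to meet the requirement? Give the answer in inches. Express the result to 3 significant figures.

ΔR = 18.9 − 6.11 = 12.79 ft²·°F·h/BTU
L = ΔR / (R/in) = 12.79/3.52 = 3.634 in

3.63 in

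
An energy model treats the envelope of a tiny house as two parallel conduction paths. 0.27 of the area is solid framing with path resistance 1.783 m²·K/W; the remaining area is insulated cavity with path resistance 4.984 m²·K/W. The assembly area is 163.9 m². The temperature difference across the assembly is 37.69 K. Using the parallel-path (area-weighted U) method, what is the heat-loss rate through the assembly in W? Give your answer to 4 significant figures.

U_eff = 0.73/4.984 + 0.27/1.783 = 0.14647 + 0.15143 = 0.2979
R_eff = 1/U_eff = 3.3568 m²·K/W
Q = 163.9 × 37.69 / 3.3568 = 1840.2 W

1840 W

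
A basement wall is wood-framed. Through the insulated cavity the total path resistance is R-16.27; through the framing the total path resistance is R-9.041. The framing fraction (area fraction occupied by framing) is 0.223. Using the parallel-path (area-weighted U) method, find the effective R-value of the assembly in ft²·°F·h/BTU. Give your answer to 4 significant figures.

U_eff = 0.777/16.27 + 0.223/9.041 = 0.047757 + 0.024665 = 0.072422
R_eff = 1/U_eff = 13.808 ft²·°F·h/BTU

13.81 ft²·°F·h/BTU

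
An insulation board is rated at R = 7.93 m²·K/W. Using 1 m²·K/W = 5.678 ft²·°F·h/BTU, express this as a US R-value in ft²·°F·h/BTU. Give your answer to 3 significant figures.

45.0 ft²·°F·h/BTU

R_US = 7.93 × 5.678 = 45.03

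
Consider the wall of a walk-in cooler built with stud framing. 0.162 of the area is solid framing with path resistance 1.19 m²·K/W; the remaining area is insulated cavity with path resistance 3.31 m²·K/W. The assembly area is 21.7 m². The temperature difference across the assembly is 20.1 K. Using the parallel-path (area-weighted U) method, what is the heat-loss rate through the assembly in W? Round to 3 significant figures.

U_eff = 0.838/3.31 + 0.162/1.19 = 0.2532 + 0.1361 = 0.3893
R_eff = 1/U_eff = 2.569 m²·K/W
Q = 21.7 × 20.1 / 2.569 = 169.8 W

170 W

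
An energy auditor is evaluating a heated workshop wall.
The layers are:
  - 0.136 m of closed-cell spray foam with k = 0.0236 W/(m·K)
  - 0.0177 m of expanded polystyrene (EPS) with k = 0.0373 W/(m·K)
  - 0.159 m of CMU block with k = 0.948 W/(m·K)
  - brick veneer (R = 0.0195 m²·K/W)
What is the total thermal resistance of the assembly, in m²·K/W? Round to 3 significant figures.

6.42 m²·K/W

0.136/0.0236 = 5.763
0.0177/0.0373 = 0.4745
0.159/0.948 = 0.1677
R_total = 5.763 + 0.4745 + 0.1677 + 0.0195 = 6.424 m²·K/W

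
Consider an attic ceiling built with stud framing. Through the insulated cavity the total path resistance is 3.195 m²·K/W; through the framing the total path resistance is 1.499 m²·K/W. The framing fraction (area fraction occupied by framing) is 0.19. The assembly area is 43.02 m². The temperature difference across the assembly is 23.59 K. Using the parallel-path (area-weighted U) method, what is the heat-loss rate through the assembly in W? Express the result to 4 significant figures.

U_eff = 0.81/3.195 + 0.19/1.499 = 0.25352 + 0.12675 = 0.38027
R_eff = 1/U_eff = 2.6297 m²·K/W
Q = 43.02 × 23.59 / 2.6297 = 385.92 W

385.9 W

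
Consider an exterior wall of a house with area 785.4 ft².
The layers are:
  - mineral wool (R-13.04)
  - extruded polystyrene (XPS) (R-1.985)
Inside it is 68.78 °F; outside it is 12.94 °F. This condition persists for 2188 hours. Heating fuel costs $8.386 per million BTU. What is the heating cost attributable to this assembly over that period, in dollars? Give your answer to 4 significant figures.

53.56 dollars

R_total = 13.04 + 1.985 = 15.025 ft²·°F·h/BTU
Q = 785.4 × (68.78 − 12.94) / 15.025 = 2918.9 BTU/h
E = 2918.9 × 2188 = 6386600 BTU
Cost = 6386600/10⁶ × 8.386 = $53.558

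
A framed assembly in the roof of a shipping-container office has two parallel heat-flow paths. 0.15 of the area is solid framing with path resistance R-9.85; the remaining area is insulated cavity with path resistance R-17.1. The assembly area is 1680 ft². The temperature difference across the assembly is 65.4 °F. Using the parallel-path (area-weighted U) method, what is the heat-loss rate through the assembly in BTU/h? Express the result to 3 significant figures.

U_eff = 0.85/17.1 + 0.15/9.85 = 0.04971 + 0.01523 = 0.06494
R_eff = 1/U_eff = 15.4 ft²·°F·h/BTU
Q = 1680 × 65.4 / 15.4 = 7135 BTU/h

7130 BTU/h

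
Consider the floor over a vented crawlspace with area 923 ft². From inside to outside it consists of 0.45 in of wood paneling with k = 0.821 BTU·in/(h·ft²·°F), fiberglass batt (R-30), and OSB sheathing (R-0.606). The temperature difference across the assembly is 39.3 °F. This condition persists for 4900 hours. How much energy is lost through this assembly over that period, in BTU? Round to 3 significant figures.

5710000 BTU

0.45/0.821 = 0.5481
R_total = 0.5481 + 30 + 0.606 = 31.15 ft²·°F·h/BTU
Q = 923 × 39.3 / 31.15 = 1164 BTU/h
E = 1164 × 4900 = 5705000 BTU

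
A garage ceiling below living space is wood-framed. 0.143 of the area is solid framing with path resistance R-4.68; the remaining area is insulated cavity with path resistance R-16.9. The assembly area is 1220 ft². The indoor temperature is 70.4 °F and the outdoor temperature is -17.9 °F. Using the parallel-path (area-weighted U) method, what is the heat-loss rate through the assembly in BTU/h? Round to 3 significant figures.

U_eff = 0.857/16.9 + 0.143/4.68 = 0.05071 + 0.03056 = 0.08127
R_eff = 1/U_eff = 12.31 ft²·°F·h/BTU
Q = 1220 × (70.4 − (-17.9)) / 12.31 = 8754 BTU/h

8750 BTU/h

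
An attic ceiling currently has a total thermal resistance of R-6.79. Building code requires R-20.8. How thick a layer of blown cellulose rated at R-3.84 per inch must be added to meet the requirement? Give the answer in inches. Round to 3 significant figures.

3.65 in

ΔR = 20.8 − 6.79 = 14.01 ft²·°F·h/BTU
L = ΔR / (R/in) = 14.01/3.84 = 3.648 in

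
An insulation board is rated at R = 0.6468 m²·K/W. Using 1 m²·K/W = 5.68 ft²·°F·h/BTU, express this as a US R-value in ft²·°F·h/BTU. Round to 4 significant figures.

3.674 ft²·°F·h/BTU

R_US = 0.6468 × 5.68 = 3.6738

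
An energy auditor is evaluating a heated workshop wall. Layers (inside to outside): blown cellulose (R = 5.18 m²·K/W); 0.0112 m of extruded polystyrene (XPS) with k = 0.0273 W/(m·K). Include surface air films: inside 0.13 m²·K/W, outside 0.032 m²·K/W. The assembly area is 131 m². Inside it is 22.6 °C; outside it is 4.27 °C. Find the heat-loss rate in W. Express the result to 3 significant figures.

0.0112/0.0273 = 0.4103
R_total = 0.13 + 5.18 + 0.4103 + 0.032 = 5.752 m²·K/W
Q = A·ΔT/R = 131 × (22.6 − 4.27) / 5.752 = 417.4 W

417 W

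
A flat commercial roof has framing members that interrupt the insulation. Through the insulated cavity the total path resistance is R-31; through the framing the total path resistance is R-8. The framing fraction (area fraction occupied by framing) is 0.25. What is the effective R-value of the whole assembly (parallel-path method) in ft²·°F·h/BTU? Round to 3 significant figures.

U_eff = 0.75/31 + 0.25/8 = 0.02419 + 0.03125 = 0.05544
R_eff = 1/U_eff = 18.04 ft²·°F·h/BTU

18.0 ft²·°F·h/BTU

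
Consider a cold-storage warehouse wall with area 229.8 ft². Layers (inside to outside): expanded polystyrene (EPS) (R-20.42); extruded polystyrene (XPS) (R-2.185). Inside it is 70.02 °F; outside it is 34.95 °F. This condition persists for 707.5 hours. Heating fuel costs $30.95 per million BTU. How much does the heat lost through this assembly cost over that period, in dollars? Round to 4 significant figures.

7.807 dollars

R_total = 20.42 + 2.185 = 22.605 ft²·°F·h/BTU
Q = 229.8 × (70.02 − 34.95) / 22.605 = 356.52 BTU/h
E = 356.52 × 707.5 = 252240 BTU
Cost = 252240/10⁶ × 30.95 = $7.8067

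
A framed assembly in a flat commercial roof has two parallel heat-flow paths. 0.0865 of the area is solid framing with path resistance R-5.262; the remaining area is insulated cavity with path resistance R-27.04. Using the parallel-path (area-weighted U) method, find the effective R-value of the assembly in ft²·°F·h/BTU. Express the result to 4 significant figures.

U_eff = 0.9135/27.04 + 0.0865/5.262 = 0.033783 + 0.016439 = 0.050222
R_eff = 1/U_eff = 19.912 ft²·°F·h/BTU

19.91 ft²·°F·h/BTU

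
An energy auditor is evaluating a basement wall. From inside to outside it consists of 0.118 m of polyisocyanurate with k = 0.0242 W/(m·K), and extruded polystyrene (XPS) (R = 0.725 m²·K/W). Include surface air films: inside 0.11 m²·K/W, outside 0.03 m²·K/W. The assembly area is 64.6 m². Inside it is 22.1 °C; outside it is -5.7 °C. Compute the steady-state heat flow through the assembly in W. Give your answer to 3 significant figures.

0.118/0.0242 = 4.876
R_total = 0.11 + 4.876 + 0.725 + 0.03 = 5.741 m²·K/W
Q = A·ΔT/R = 64.6 × (22.1 − (-5.7)) / 5.741 = 312.8 W

313 W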